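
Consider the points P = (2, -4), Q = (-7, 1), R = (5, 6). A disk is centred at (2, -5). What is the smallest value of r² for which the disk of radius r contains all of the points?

130

The required radius is the distance from (2, -5) to the farthest point.
Squared distances: 1, 117, 130.
Maximum is 130, attained at R.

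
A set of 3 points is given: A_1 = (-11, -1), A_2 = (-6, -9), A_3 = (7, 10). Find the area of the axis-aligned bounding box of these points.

x ranges over [-11, 7], width 18.
y ranges over [-9, 10], height 19.
Area = 18 × 19 = 342.

342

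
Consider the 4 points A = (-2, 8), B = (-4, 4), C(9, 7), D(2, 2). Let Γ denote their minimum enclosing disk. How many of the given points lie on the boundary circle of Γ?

2

A smallest enclosing disk is always determined by at most three of the input points on its boundary.
The farthest pair is B–C with squared distance 178. The circle on this segment as diameter has centre (2.5, 5.5) and r² = 178/4 = 44.5.
Check A: distance² to centre = 26.5 ≤ 44.5, so it lies inside.
All remaining points lie in this disk, and no smaller disk contains both endpoints, so this is the minimum enclosing circle.
The points at distance exactly r from the centre are B, C — 2 points.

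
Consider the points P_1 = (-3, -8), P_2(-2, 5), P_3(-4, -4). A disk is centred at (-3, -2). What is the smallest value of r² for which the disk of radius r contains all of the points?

50

The required radius is the distance from (-3, -2) to the farthest point.
Squared distances: 36, 50, 5.
Maximum is 50, attained at P_2.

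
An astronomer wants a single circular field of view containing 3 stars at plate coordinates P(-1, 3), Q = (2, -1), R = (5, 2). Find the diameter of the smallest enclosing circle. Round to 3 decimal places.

6.145

Side lengths²: PQ² = 25, PR² = 37, QR² = 18.
Since PR² = 37 < 25 + 18 = 43, the triangle is acute, so the smallest enclosing circle is the circumcircle.
Circumcentre = (27/14, 29/14), r² = 925/98.
Diameter = 2r = 2√(925/98) ≈ 6.145.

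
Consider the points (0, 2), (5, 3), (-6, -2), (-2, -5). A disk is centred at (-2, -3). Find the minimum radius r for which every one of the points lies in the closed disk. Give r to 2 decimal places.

The required radius is the distance from (-2, -3) to the farthest point.
Squared distances: 29, 85, 17, 4.
Maximum is 85, attained at (5, 3).
r = √85 ≈ 9.22.

9.22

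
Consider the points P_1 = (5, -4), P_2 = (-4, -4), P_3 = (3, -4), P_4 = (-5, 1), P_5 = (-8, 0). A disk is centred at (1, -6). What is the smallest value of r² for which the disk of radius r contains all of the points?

117

The required radius is the distance from (1, -6) to the farthest point.
Squared distances: 20, 29, 8, 85, 117.
Maximum is 117, attained at P_5.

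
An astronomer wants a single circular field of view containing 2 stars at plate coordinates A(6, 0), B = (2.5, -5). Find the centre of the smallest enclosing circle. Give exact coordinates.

(4.25, -2.5)

The smallest circle enclosing two points has them as diameter endpoints.
Centre = midpoint = (4.25, -2.5); r² = |AB|²/4 = 37.25/4 = 9.3125.
Centre = (4.25, -2.5).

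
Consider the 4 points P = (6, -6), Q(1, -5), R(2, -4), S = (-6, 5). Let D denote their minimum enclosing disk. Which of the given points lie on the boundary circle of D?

P, S

By Welzl's lemma the MEC is supported by two points (diametrically opposite) or three points (on a circumcircle).
The farthest pair is P–S with squared distance 265. The circle on this segment as diameter has centre (0, -0.5) and r² = 265/4 = 66.25.
Check Q: distance² to centre = 21.25 ≤ 66.25, so it lies inside.
All remaining points lie in this disk, and no smaller disk contains both endpoints, so this is the minimum enclosing circle.
The points at distance exactly r from the centre are P, S — 2 points.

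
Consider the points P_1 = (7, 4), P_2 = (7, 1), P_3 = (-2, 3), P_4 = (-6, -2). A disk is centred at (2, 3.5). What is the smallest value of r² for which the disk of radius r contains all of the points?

94.25

The required radius is the distance from (2, 3.5) to the farthest point.
Squared distances: 25.25, 31.25, 16.25, 94.25.
Maximum is 94.25, attained at P_4.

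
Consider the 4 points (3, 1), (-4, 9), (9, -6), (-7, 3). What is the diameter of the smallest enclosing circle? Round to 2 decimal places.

19.85

The minimum enclosing circle of a finite set is fixed by two of the points (as a diameter) or three (as a circumcircle).
The farthest pair is (-4, 9)–(9, -6) with squared distance 394. The circle on this segment as diameter has centre (2.5, 1.5) and r² = 394/4 = 98.5.
Check (3, 1): distance² to centre = 0.5 ≤ 98.5, so it lies inside.
All remaining points lie in this disk, and no smaller disk contains both endpoints, so this is the minimum enclosing circle.
Diameter = 2r = 2√(98.5) ≈ 19.85.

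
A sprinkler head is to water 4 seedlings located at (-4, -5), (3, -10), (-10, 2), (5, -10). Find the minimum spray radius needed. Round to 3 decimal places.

A smallest enclosing disk is always determined by at most three of the input points on its boundary.
The farthest pair is (-10, 2)–(5, -10) with squared distance 369. The circle on this segment as diameter has centre (-2.5, -4) and r² = 369/4 = 92.25.
Check (-4, -5): distance² to centre = 3.25 ≤ 92.25, so it lies inside.
All remaining points lie in this disk, and no smaller disk contains both endpoints, so this is the minimum enclosing circle.
r = √(92.25) ≈ 9.605.

9.605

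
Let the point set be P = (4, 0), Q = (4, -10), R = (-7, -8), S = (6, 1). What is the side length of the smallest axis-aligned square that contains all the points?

13

The bounding box has width 13 and height 11.
An axis-aligned square enclosing the set must have side ≥ max(width, height).
So the minimum side is max(13, 11) = 13.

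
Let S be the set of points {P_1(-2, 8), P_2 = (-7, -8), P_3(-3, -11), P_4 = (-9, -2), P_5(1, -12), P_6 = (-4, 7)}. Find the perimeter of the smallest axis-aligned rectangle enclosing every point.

Width = max x − min x = 1 − (-9) = 10.
Height = max y − min y = 8 − (-12) = 20.
Perimeter = 2(10 + 20) = 60.

60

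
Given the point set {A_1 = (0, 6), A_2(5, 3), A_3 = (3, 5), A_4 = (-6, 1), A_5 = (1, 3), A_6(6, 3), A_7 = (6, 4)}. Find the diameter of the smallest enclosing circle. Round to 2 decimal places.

12.37

A smallest enclosing disk is always determined by at most three of the input points on its boundary.
The farthest pair is A_4–A_7 with squared distance 153. The circle on this segment as diameter has centre (0, 2.5) and r² = 153/4 = 38.25.
Check A_1: distance² to centre = 12.25 ≤ 38.25, so it lies inside.
All remaining points lie in this disk, and no smaller disk contains both endpoints, so this is the minimum enclosing circle.
Diameter = 2r = 2√(38.25) ≈ 12.37.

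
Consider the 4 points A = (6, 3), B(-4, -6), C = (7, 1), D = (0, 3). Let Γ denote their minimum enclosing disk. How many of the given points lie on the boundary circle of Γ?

2

The minimum enclosing circle of a finite set is fixed by two of the points (as a diameter) or three (as a circumcircle).
The farthest pair is A–B with squared distance 181. The circle on this segment as diameter has centre (1, -1.5) and r² = 181/4 = 45.25.
Check C: distance² to centre = 42.25 ≤ 45.25, so it lies inside.
All remaining points lie in this disk, and no smaller disk contains both endpoints, so this is the minimum enclosing circle.
The points at distance exactly r from the centre are A, B — 2 points.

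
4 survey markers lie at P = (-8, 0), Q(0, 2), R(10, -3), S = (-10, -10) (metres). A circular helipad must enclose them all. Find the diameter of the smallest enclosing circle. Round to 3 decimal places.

A smallest enclosing disk is always determined by at most three of the input points on its boundary.
The farthest pair is R–S with squared distance 449. The circle on this segment as diameter has centre (0, -6.5) and r² = 449/4 = 112.25.
Check P: distance² to centre = 106.25 ≤ 112.25, so it lies inside.
All remaining points lie in this disk, and no smaller disk contains both endpoints, so this is the minimum enclosing circle.
Diameter = 2r = 2√(112.25) ≈ 21.190.

21.190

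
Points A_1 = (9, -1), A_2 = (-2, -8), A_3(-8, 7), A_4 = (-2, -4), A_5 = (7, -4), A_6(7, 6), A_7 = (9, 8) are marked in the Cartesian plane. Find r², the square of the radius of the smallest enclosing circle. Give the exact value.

The minimum enclosing circle of a finite set is fixed by two of the points (as a diameter) or three (as a circumcircle).
The minimum enclosing circle is determined by three boundary points: A_2, A_3, A_7.
Their circumcentre is (5/6, 11/6) with r² = 1885/18.
The farthest remaining point A_1 is at distance² 1345/18 ≤ 1885/18.

1885/18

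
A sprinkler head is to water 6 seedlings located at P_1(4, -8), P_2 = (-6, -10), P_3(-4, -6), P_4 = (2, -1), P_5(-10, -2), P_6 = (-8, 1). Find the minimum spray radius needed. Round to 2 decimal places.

By Welzl's lemma the MEC is supported by two points (diametrically opposite) or three points (on a circumcircle).
The minimum enclosing circle is determined by three boundary points: P_1, P_5, P_6.
Their circumcentre is (-17/6, -83/18) with r² = 9425/162.
The farthest remaining point P_2 is at distance² 6329/162 ≤ 9425/162.
r = √(9425/162) ≈ 7.63.

7.63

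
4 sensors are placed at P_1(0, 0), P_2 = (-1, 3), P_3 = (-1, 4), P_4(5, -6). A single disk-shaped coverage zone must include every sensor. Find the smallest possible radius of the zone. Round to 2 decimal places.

The minimum enclosing circle of a finite set is fixed by two of the points (as a diameter) or three (as a circumcircle).
The farthest pair is P_3–P_4 with squared distance 136. The circle on this segment as diameter has centre (2, -1) and r² = 136/4 = 34.
Check P_1: distance² to centre = 5 ≤ 34, so it lies inside.
All remaining points lie in this disk, and no smaller disk contains both endpoints, so this is the minimum enclosing circle.
r = √34 ≈ 5.83.

5.83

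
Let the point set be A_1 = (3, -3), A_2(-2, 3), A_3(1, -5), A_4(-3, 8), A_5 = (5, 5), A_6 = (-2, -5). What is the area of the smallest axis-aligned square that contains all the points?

169

The bounding box has width 8 and height 13.
An axis-aligned square enclosing the set must have side ≥ max(width, height).
So the minimum side is max(8, 13) = 13.
Area = 13² = 169.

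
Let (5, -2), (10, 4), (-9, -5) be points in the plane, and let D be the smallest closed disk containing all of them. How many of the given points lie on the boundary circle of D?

2

Call the three points A, B, C in the order given.
Side lengths²: AB² = 61, AC² = 205, BC² = 442.
Since BC² = 442 ≥ 205 + 61 = 266, the angle opposite BC is not acute, so the smallest enclosing circle has BC as diameter.
Centre = midpoint of BC = (0.5, -0.5), r² = 442/4 = 110.5.
The points at distance exactly r from the centre are (10, 4), (-9, -5) — 2 points.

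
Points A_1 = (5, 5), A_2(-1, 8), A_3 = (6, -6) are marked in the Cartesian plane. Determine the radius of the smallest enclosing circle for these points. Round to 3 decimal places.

7.826

Side lengths²: A_1A_2² = 45, A_1A_3² = 122, A_2A_3² = 245.
Since A_2A_3² = 245 ≥ 122 + 45 = 167, the angle opposite A_2A_3 is not acute, so the smallest enclosing circle has A_2A_3 as diameter.
Centre = midpoint of A_2A_3 = (2.5, 1), r² = 245/4 = 61.25.
r = √(61.25) ≈ 7.826.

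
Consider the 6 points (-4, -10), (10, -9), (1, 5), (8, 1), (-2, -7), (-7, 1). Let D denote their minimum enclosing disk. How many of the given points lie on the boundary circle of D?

2

A smallest enclosing disk is always determined by at most three of the input points on its boundary.
The farthest pair is (10, -9)–(-7, 1) with squared distance 389. The circle on this segment as diameter has centre (1.5, -4) and r² = 389/4 = 97.25.
Check (-4, -10): distance² to centre = 66.25 ≤ 97.25, so it lies inside.
All remaining points lie in this disk, and no smaller disk contains both endpoints, so this is the minimum enclosing circle.
The points at distance exactly r from the centre are (10, -9), (-7, 1) — 2 points.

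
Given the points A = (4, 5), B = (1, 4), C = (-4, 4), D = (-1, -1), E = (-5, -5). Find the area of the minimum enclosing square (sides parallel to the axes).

The bounding box has width 9 and height 10.
An axis-aligned square enclosing the set must have side ≥ max(width, height).
So the minimum side is max(9, 10) = 10.
Area = 10² = 100.

100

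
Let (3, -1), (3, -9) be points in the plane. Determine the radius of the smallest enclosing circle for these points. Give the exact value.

4

The smallest circle enclosing two points has them as diameter endpoints.
Centre = midpoint = (3, -5); r² = |(3, -1)−(3, -9)|²/4 = 64/4 = 16.
r = √16 = 4.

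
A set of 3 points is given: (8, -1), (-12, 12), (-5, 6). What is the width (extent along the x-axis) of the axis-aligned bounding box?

20

max x = 8, min x = -12, so width = 20.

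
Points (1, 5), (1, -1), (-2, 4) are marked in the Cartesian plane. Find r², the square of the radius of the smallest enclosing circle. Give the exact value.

Call the three points A, B, C in the order given.
Side lengths²: AB² = 36, AC² = 10, BC² = 34.
Since AB² = 36 < 34 + 10 = 44, the triangle is acute, so the smallest enclosing circle is the circumcircle.
Circumcentre = (1/3, 2), r² = 85/9.

85/9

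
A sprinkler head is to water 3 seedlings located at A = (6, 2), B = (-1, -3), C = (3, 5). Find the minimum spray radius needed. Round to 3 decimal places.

4.534

Side lengths²: AB² = 74, AC² = 18, BC² = 80.
Since BC² = 80 < 74 + 18 = 92, the triangle is acute, so the smallest enclosing circle is the circumcircle.
Circumcentre = (5/3, 2/3), r² = 185/9.
r = √(185/9) ≈ 4.534.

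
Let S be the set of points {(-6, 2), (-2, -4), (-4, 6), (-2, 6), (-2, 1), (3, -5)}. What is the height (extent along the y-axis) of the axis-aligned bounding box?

max y = 6, min y = -5, so height = 11.

11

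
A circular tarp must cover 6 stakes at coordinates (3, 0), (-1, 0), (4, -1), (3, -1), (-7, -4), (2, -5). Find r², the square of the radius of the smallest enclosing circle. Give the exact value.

32.5

The farthest pair is (4, -1)–(-7, -4) with squared distance 130. The circle on this segment as diameter has centre (-1.5, -2.5) and r² = 130/4 = 32.5.
Check (3, 0): distance² to centre = 26.5 ≤ 32.5, so it lies inside.
All remaining points lie in this disk, and no smaller disk contains both endpoints, so this is the minimum enclosing circle.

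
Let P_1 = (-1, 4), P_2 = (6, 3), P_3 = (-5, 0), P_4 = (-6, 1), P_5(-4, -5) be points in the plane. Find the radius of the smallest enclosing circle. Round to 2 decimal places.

By Welzl's lemma the MEC is supported by two points (diametrically opposite) or three points (on a circumcircle).
The minimum enclosing circle is determined by three boundary points: P_2, P_4, P_5.
Their circumcentre is (7/19, -4/19) with r² = 15170/361.
The farthest remaining point P_3 is at distance² 10420/361 ≤ 15170/361.
r = √(15170/361) ≈ 6.48.

6.48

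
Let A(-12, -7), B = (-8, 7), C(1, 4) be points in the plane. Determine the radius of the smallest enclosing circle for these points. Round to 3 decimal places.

8.523

Side lengths²: AB² = 212, AC² = 290, BC² = 90.
Since AC² = 290 < 212 + 90 = 302, the triangle is acute, so the smallest enclosing circle is the circumcircle.
Circumcentre = (-132/23, -28/23), r² = 38425/529.
r = √(38425/529) ≈ 8.523.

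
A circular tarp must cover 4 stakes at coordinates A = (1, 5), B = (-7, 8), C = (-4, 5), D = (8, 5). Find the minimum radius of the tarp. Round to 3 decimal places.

By Welzl's lemma the MEC is supported by two points (diametrically opposite) or three points (on a circumcircle).
The farthest pair is B–D with squared distance 234. The circle on this segment as diameter has centre (0.5, 6.5) and r² = 234/4 = 58.5.
Check A: distance² to centre = 2.5 ≤ 58.5, so it lies inside.
All remaining points lie in this disk, and no smaller disk contains both endpoints, so this is the minimum enclosing circle.
r = √(58.5) ≈ 7.649.

7.649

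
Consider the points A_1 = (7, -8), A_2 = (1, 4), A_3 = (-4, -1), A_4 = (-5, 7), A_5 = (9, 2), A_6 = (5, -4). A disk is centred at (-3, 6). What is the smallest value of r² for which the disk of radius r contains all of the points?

The required radius is the distance from (-3, 6) to the farthest point.
Squared distances: 296, 20, 50, 5, 160, 164.
Maximum is 296, attained at A_1.

296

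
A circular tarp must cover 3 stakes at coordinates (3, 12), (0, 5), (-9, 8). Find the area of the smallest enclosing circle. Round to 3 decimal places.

Call the three points A, B, C in the order given.
Side lengths²: AB² = 58, AC² = 160, BC² = 90.
Since AC² = 160 ≥ 90 + 58 = 148, the angle opposite AC is not acute, so the smallest enclosing circle has AC as diameter.
Centre = midpoint of AC = (-3, 10), r² = 160/4 = 40.
Area = π·r² = π·40 ≈ 125.664.

125.664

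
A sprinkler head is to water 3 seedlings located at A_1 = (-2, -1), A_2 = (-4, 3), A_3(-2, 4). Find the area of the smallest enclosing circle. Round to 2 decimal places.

19.63

Side lengths²: A_1A_2² = 20, A_1A_3² = 25, A_2A_3² = 5.
Since A_1A_3² = 25 ≥ 20 + 5 = 25, the angle opposite A_1A_3 is not acute, so the smallest enclosing circle has A_1A_3 as diameter.
Centre = midpoint of A_1A_3 = (-2, 1.5), r² = 25/4 = 6.25.
Area = π·r² = π·6.25 ≈ 19.63.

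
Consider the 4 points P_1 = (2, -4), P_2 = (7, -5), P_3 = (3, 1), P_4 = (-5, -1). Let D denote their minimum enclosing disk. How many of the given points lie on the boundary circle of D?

2

A smallest enclosing disk is always determined by at most three of the input points on its boundary.
The farthest pair is P_2–P_4 with squared distance 160. The circle on this segment as diameter has centre (1, -3) and r² = 160/4 = 40.
Check P_1: distance² to centre = 2 ≤ 40, so it lies inside.
All remaining points lie in this disk, and no smaller disk contains both endpoints, so this is the minimum enclosing circle.
The points at distance exactly r from the centre are P_2, P_4 — 2 points.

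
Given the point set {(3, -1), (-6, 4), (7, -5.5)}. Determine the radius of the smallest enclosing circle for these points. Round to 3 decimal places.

8.051

Call the three points A, B, C in the order given.
Side lengths²: AB² = 106, AC² = 36.25, BC² = 259.25.
Since BC² = 259.25 ≥ 106 + 36.25 = 142.25, the angle opposite BC is not acute, so the smallest enclosing circle has BC as diameter.
Centre = midpoint of BC = (0.5, -0.75), r² = 259.25/4 = 64.8125.
r = √(64.8125) ≈ 8.051.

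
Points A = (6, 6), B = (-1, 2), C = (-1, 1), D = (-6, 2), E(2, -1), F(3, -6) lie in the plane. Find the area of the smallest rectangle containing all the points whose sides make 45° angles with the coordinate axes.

136

In coordinates u = x + y, v = x − y the rectangle is axis-aligned; the map (x,y)→(u,v) scales areas by 2.
u-values: 12, 1, 0, -4, 1, -3; range = 12 − (-4) = 16.
v-values: 0, -3, -2, -8, 3, 9; range = 9 − (-8) = 17.
Area = (16 × 17) / 2 = 136.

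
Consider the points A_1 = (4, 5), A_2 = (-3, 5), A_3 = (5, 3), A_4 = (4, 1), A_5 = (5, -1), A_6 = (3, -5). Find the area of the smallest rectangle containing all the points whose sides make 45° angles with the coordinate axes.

In coordinates u = x + y, v = x − y the rectangle is axis-aligned; the map (x,y)→(u,v) scales areas by 2.
u-values: 9, 2, 8, 5, 4, -2; range = 9 − (-2) = 11.
v-values: -1, -8, 2, 3, 6, 8; range = 8 − (-8) = 16.
Area = (11 × 16) / 2 = 88.

88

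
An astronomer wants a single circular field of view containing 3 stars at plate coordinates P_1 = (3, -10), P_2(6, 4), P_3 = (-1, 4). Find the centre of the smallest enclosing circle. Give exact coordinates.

Side lengths²: P_1P_2² = 205, P_1P_3² = 212, P_2P_3² = 49.
Since P_1P_3² = 212 < 205 + 49 = 254, the triangle is acute, so the smallest enclosing circle is the circumcircle.
Circumcentre = (2.5, -18/7), r² = 10865/196.
Centre = (2.5, -18/7).

(2.5, -18/7)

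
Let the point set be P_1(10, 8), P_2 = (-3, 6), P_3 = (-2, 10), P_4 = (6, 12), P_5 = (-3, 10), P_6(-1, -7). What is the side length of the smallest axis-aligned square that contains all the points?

19

The bounding box has width 13 and height 19.
An axis-aligned square enclosing the set must have side ≥ max(width, height).
So the minimum side is max(13, 19) = 19.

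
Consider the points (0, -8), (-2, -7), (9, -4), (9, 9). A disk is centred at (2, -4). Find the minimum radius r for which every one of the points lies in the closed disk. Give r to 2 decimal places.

The required radius is the distance from (2, -4) to the farthest point.
Squared distances: 20, 25, 49, 218.
Maximum is 218, attained at (9, 9).
r = √218 ≈ 14.76.

14.76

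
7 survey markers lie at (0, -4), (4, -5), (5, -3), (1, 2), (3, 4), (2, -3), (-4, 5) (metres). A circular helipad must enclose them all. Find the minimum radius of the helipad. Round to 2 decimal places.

A smallest enclosing disk is always determined by at most three of the input points on its boundary.
The farthest pair is (4, -5)–(-4, 5) with squared distance 164. The circle on this segment as diameter has centre (0, 0) and r² = 164/4 = 41.
Check (0, -4): distance² to centre = 16 ≤ 41, so it lies inside.
All remaining points lie in this disk, and no smaller disk contains both endpoints, so this is the minimum enclosing circle.
r = √41 ≈ 6.40.

6.40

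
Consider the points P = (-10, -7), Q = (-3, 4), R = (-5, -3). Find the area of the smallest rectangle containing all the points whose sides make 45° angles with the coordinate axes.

In coordinates u = x + y, v = x − y the rectangle is axis-aligned; the map (x,y)→(u,v) scales areas by 2.
u-values: -17, 1, -8; range = 1 − (-17) = 18.
v-values: -3, -7, -2; range = -2 − (-7) = 5.
Area = (18 × 5) / 2 = 45.

45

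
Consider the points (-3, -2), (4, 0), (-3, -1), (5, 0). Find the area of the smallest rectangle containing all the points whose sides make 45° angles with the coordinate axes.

35

In coordinates u = x + y, v = x − y the rectangle is axis-aligned; the map (x,y)→(u,v) scales areas by 2.
u-values: -5, 4, -4, 5; range = 5 − (-5) = 10.
v-values: -1, 4, -2, 5; range = 5 − (-2) = 7.
Area = (10 × 7) / 2 = 35.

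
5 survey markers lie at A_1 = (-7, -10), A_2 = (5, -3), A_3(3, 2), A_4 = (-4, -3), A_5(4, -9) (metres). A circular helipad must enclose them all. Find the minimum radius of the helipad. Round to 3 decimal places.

The farthest pair is A_1–A_3 with squared distance 244. The circle on this segment as diameter has centre (-2, -4) and r² = 244/4 = 61.
Check A_2: distance² to centre = 50 ≤ 61, so it lies inside.
All remaining points lie in this disk, and no smaller disk contains both endpoints, so this is the minimum enclosing circle.
r = √61 ≈ 7.810.

7.810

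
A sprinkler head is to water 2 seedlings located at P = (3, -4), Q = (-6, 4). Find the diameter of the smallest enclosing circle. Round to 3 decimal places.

The smallest circle enclosing two points has them as diameter endpoints.
Centre = midpoint = (-1.5, 0); r² = |PQ|²/4 = 145/4 = 36.25.
Diameter = 2r = 2√(36.25) ≈ 12.042.

12.042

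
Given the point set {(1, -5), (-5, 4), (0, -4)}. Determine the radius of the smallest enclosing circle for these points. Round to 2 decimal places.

5.41

Call the three points A, B, C in the order given.
Side lengths²: AB² = 117, AC² = 2, BC² = 89.
Since AB² = 117 ≥ 89 + 2 = 91, the angle opposite AB is not acute, so the smallest enclosing circle has AB as diameter.
Centre = midpoint of AB = (-2, -0.5), r² = 117/4 = 29.25.
r = √(29.25) ≈ 5.41.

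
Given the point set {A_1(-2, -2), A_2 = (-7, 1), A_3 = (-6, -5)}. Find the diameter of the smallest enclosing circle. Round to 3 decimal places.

Side lengths²: A_1A_2² = 34, A_1A_3² = 25, A_2A_3² = 37.
Since A_2A_3² = 37 < 34 + 25 = 59, the triangle is acute, so the smallest enclosing circle is the circumcircle.
Circumcentre = (-95/18, -97/54), r² = 15725/1458.
Diameter = 2r = 2√(15725/1458) ≈ 6.568.

6.568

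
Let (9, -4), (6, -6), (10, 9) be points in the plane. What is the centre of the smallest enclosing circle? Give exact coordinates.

(8, 1.5)

Call the three points A, B, C in the order given.
Side lengths²: AB² = 13, AC² = 170, BC² = 241.
Since BC² = 241 ≥ 170 + 13 = 183, the angle opposite BC is not acute, so the smallest enclosing circle has BC as diameter.
Centre = midpoint of BC = (8, 1.5), r² = 241/4 = 60.25.
Centre = (8, 1.5).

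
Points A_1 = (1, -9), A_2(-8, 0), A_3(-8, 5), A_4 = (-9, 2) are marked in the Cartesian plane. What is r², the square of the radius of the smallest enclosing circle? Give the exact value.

69.25

A smallest enclosing disk is always determined by at most three of the input points on its boundary.
The farthest pair is A_1–A_3 with squared distance 277. The circle on this segment as diameter has centre (-3.5, -2) and r² = 277/4 = 69.25.
Check A_2: distance² to centre = 24.25 ≤ 69.25, so it lies inside.
All remaining points lie in this disk, and no smaller disk contains both endpoints, so this is the minimum enclosing circle.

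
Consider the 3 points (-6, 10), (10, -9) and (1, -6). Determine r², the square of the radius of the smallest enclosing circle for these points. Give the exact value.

154.25

Call the three points A, B, C in the order given.
Side lengths²: AB² = 617, AC² = 305, BC² = 90.
Since AB² = 617 ≥ 305 + 90 = 395, the angle opposite AB is not acute, so the smallest enclosing circle has AB as diameter.
Centre = midpoint of AB = (2, 0.5), r² = 617/4 = 154.25.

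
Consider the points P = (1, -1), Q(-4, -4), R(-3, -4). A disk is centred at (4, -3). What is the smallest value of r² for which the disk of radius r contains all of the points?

The required radius is the distance from (4, -3) to the farthest point.
Squared distances: 13, 65, 50.
Maximum is 65, attained at Q.

65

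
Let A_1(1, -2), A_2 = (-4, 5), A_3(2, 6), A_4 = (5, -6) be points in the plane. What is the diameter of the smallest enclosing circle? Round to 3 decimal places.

The farthest pair is A_2–A_4 with squared distance 202. The circle on this segment as diameter has centre (0.5, -0.5) and r² = 202/4 = 50.5.
Check A_1: distance² to centre = 2.5 ≤ 50.5, so it lies inside.
All remaining points lie in this disk, and no smaller disk contains both endpoints, so this is the minimum enclosing circle.
Diameter = 2r = 2√(50.5) ≈ 14.213.

14.213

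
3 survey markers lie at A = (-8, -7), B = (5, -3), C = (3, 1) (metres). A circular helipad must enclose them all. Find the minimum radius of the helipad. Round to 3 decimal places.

6.895

Side lengths²: AB² = 185, AC² = 185, BC² = 20.
Since AC² = 185 < 185 + 20 = 205, the triangle is acute, so the smallest enclosing circle is the circumcircle.
Circumcentre = (-11/6, -47/12), r² = 6845/144.
r = √(6845/144) ≈ 6.895.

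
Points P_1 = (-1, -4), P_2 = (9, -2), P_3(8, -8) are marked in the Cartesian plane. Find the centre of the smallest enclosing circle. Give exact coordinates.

(247/58, -249/58)

Side lengths²: P_1P_2² = 104, P_1P_3² = 97, P_2P_3² = 37.
Since P_1P_2² = 104 < 97 + 37 = 134, the triangle is acute, so the smallest enclosing circle is the circumcircle.
Circumcentre = (247/58, -249/58), r² = 46657/1682.
Centre = (247/58, -249/58).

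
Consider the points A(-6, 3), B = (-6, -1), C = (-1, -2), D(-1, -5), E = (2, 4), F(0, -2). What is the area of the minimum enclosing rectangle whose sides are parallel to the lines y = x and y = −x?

84.5

In coordinates u = x + y, v = x − y the rectangle is axis-aligned; the map (x,y)→(u,v) scales areas by 2.
u-values: -3, -7, -3, -6, 6, -2; range = 6 − (-7) = 13.
v-values: -9, -5, 1, 4, -2, 2; range = 4 − (-9) = 13.
Area = (13 × 13) / 2 = 84.5.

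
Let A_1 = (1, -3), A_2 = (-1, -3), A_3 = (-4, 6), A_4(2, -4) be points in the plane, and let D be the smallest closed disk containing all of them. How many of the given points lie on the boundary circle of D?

2

A smallest enclosing disk is always determined by at most three of the input points on its boundary.
The farthest pair is A_3–A_4 with squared distance 136. The circle on this segment as diameter has centre (-1, 1) and r² = 136/4 = 34.
Check A_1: distance² to centre = 20 ≤ 34, so it lies inside.
All remaining points lie in this disk, and no smaller disk contains both endpoints, so this is the minimum enclosing circle.
The points at distance exactly r from the centre are A_3, A_4 — 2 points.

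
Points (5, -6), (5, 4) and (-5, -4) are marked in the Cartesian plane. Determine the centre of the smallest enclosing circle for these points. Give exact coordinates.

Call the three points A, B, C in the order given.
Side lengths²: AB² = 100, AC² = 104, BC² = 164.
Since BC² = 164 < 104 + 100 = 204, the triangle is acute, so the smallest enclosing circle is the circumcircle.
Circumcentre = (0.8, -1), r² = 42.64.
Centre = (0.8, -1).

(0.8, -1)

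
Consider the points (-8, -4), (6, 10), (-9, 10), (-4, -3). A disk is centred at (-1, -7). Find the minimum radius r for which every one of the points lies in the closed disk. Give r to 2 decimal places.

The required radius is the distance from (-1, -7) to the farthest point.
Squared distances: 58, 338, 353, 25.
Maximum is 353, attained at (-9, 10).
r = √353 ≈ 18.79.

18.79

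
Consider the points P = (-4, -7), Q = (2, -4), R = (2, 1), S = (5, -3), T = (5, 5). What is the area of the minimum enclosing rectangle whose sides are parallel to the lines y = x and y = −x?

84

In coordinates u = x + y, v = x − y the rectangle is axis-aligned; the map (x,y)→(u,v) scales areas by 2.
u-values: -11, -2, 3, 2, 10; range = 10 − (-11) = 21.
v-values: 3, 6, 1, 8, 0; range = 8 − 0 = 8.
Area = (21 × 8) / 2 = 84.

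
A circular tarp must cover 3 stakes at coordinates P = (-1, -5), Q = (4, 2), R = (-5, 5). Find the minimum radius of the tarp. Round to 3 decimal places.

5.634

Side lengths²: PQ² = 74, PR² = 116, QR² = 90.
Since PR² = 116 < 90 + 74 = 164, the triangle is acute, so the smallest enclosing circle is the circumcircle.
Circumcentre = (-19/13, 8/13), r² = 5365/169.
r = √(5365/169) ≈ 5.634.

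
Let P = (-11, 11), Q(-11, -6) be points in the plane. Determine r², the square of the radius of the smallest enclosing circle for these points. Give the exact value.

72.25

The smallest circle enclosing two points has them as diameter endpoints.
Centre = midpoint = (-11, 2.5); r² = |PQ|²/4 = 289/4 = 72.25.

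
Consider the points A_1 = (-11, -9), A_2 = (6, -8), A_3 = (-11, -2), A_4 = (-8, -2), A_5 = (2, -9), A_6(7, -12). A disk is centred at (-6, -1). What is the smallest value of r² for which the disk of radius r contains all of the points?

The required radius is the distance from (-6, -1) to the farthest point.
Squared distances: 89, 193, 26, 5, 128, 290.
Maximum is 290, attained at A_6.

290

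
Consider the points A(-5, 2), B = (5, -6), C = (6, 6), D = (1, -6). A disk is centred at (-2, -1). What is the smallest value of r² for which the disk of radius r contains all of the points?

113

The required radius is the distance from (-2, -1) to the farthest point.
Squared distances: 18, 74, 113, 34.
Maximum is 113, attained at C.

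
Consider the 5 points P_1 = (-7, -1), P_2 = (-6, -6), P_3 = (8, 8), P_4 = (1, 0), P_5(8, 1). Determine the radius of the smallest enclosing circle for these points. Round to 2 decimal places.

By Welzl's lemma the MEC is supported by two points (diametrically opposite) or three points (on a circumcircle).
The farthest pair is P_2–P_3 with squared distance 392. The circle on this segment as diameter has centre (1, 1) and r² = 392/4 = 98.
Check P_1: distance² to centre = 68 ≤ 98, so it lies inside.
All remaining points lie in this disk, and no smaller disk contains both endpoints, so this is the minimum enclosing circle.
r = √98 ≈ 9.90.

9.90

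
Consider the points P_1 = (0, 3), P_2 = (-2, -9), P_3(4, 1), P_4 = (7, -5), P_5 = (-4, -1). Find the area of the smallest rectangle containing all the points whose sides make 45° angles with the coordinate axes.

In coordinates u = x + y, v = x − y the rectangle is axis-aligned; the map (x,y)→(u,v) scales areas by 2.
u-values: 3, -11, 5, 2, -5; range = 5 − (-11) = 16.
v-values: -3, 7, 3, 12, -3; range = 12 − (-3) = 15.
Area = (16 × 15) / 2 = 120.

120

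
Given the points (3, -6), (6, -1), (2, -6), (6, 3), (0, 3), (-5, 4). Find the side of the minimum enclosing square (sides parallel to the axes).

The bounding box has width 11 and height 10.
An axis-aligned square enclosing the set must have side ≥ max(width, height).
So the minimum side is max(11, 10) = 11.

11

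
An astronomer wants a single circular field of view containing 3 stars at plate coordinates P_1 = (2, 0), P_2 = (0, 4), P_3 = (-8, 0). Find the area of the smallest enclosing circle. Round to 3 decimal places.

78.540

Side lengths²: P_1P_2² = 20, P_1P_3² = 100, P_2P_3² = 80.
Since P_1P_3² = 100 ≥ 80 + 20 = 100, the angle opposite P_1P_3 is not acute, so the smallest enclosing circle has P_1P_3 as diameter.
Centre = midpoint of P_1P_3 = (-3, 0), r² = 100/4 = 25.
Area = π·r² = π·25 ≈ 78.540.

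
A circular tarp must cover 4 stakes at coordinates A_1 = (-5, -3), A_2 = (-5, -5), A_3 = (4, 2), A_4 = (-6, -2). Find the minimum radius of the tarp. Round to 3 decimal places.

A smallest enclosing disk is always determined by at most three of the input points on its boundary.
The farthest pair is A_2–A_3 with squared distance 130. The circle on this segment as diameter has centre (-0.5, -1.5) and r² = 130/4 = 32.5.
Check A_1: distance² to centre = 22.5 ≤ 32.5, so it lies inside.
All remaining points lie in this disk, and no smaller disk contains both endpoints, so this is the minimum enclosing circle.
r = √(32.5) ≈ 5.701.

5.701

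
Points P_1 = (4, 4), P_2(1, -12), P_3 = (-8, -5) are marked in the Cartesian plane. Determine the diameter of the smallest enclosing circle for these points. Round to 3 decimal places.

16.873

Side lengths²: P_1P_2² = 265, P_1P_3² = 225, P_2P_3² = 130.
Since P_1P_2² = 265 < 225 + 130 = 355, the triangle is acute, so the smallest enclosing circle is the circumcircle.
Circumcentre = (7/22, -79/22), r² = 17225/242.
Diameter = 2r = 2√(17225/242) ≈ 16.873.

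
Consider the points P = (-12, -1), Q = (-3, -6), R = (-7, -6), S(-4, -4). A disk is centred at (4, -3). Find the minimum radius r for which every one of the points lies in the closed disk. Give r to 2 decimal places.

16.12

The required radius is the distance from (4, -3) to the farthest point.
Squared distances: 260, 58, 130, 65.
Maximum is 260, attained at P.
r = √260 ≈ 16.12.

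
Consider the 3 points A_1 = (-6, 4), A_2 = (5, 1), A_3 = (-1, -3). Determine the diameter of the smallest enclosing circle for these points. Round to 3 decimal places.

Side lengths²: A_1A_2² = 130, A_1A_3² = 74, A_2A_3² = 52.
Since A_1A_2² = 130 ≥ 74 + 52 = 126, the angle opposite A_1A_2 is not acute, so the smallest enclosing circle has A_1A_2 as diameter.
Centre = midpoint of A_1A_2 = (-0.5, 2.5), r² = 130/4 = 32.5.
Diameter = 2r = 2√(32.5) ≈ 11.402.

11.402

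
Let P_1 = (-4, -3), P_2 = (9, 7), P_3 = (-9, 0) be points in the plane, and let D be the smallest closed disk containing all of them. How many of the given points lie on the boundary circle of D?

Side lengths²: P_1P_2² = 269, P_1P_3² = 34, P_2P_3² = 373.
Since P_2P_3² = 373 ≥ 269 + 34 = 303, the angle opposite P_2P_3 is not acute, so the smallest enclosing circle has P_2P_3 as diameter.
Centre = midpoint of P_2P_3 = (0, 3.5), r² = 373/4 = 93.25.
The points at distance exactly r from the centre are P_2, P_3 — 2 points.

2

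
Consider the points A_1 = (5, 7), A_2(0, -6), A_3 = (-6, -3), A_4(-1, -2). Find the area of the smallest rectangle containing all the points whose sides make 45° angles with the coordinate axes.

In coordinates u = x + y, v = x − y the rectangle is axis-aligned; the map (x,y)→(u,v) scales areas by 2.
u-values: 12, -6, -9, -3; range = 12 − (-9) = 21.
v-values: -2, 6, -3, 1; range = 6 − (-3) = 9.
Area = (21 × 9) / 2 = 94.5.

94.5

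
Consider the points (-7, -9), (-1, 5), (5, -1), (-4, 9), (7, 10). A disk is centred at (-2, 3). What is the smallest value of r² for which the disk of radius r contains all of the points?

169

The required radius is the distance from (-2, 3) to the farthest point.
Squared distances: 169, 5, 65, 40, 130.
Maximum is 169, attained at (-7, -9).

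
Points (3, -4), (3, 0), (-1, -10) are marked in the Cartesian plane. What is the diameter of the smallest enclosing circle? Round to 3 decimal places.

10.770

Call the three points A, B, C in the order given.
Side lengths²: AB² = 16, AC² = 52, BC² = 116.
Since BC² = 116 ≥ 52 + 16 = 68, the angle opposite BC is not acute, so the smallest enclosing circle has BC as diameter.
Centre = midpoint of BC = (1, -5), r² = 116/4 = 29.
Diameter = 2r = 2√29 ≈ 10.770.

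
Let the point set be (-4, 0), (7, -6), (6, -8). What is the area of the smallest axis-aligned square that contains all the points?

121

The bounding box has width 11 and height 8.
An axis-aligned square enclosing the set must have side ≥ max(width, height).
So the minimum side is max(11, 8) = 11.
Area = 11² = 121.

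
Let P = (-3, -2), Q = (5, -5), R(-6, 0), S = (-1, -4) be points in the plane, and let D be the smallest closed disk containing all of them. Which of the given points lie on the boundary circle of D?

By Welzl's lemma the MEC is supported by two points (diametrically opposite) or three points (on a circumcircle).
The farthest pair is Q–R with squared distance 146. The circle on this segment as diameter has centre (-0.5, -2.5) and r² = 146/4 = 36.5.
Check P: distance² to centre = 6.5 ≤ 36.5, so it lies inside.
All remaining points lie in this disk, and no smaller disk contains both endpoints, so this is the minimum enclosing circle.
The points at distance exactly r from the centre are Q, R — 2 points.

Q, R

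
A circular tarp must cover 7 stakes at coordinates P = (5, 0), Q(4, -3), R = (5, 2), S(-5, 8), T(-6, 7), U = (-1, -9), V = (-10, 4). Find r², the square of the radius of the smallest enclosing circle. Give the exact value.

By Welzl's lemma the MEC is supported by two points (diametrically opposite) or three points (on a circumcircle).
The farthest pair is S–U with squared distance 305. The circle on this segment as diameter has centre (-3, -0.5) and r² = 305/4 = 76.25.
Check P: distance² to centre = 64.25 ≤ 76.25, so it lies inside.
All remaining points lie in this disk, and no smaller disk contains both endpoints, so this is the minimum enclosing circle.

76.25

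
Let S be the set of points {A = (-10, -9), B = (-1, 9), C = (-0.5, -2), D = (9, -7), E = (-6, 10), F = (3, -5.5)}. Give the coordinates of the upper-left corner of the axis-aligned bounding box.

(-10, 10)

x-range [-10, 9], y-range [-9, 10].
The upper-left corner is (-10, 10).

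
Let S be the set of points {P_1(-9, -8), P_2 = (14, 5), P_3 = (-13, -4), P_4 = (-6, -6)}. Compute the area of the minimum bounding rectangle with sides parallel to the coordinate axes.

x ranges over [-13, 14], width 27.
y ranges over [-8, 5], height 13.
Area = 27 × 13 = 351.

351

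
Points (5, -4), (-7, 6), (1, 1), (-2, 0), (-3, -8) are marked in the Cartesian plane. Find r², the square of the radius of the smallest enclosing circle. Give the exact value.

The minimum enclosing circle of a finite set is fixed by two of the points (as a diameter) or three (as a circumcircle).
The minimum enclosing circle is determined by three boundary points: (5, -4), (-7, 6), (-3, -8).
Their circumcentre is (-1.9375, -0.125) with r² = 63.14453125.
The farthest remaining point (1, 1) is at distance² 9.89453125 ≤ 63.14453125.

63.14453125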